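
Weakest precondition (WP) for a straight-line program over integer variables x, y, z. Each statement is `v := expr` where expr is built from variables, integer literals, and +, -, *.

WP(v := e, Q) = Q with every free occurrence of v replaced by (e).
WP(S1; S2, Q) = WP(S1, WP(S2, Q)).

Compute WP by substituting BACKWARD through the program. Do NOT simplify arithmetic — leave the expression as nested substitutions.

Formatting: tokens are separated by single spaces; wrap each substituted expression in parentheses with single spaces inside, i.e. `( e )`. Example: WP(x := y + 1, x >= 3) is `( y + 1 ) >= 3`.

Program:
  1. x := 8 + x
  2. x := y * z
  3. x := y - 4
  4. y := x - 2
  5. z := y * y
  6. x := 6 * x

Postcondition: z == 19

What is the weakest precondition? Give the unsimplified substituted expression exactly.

post: z == 19
stmt 6: x := 6 * x  -- replace 0 occurrence(s) of x with (6 * x)
  => z == 19
stmt 5: z := y * y  -- replace 1 occurrence(s) of z with (y * y)
  => ( y * y ) == 19
stmt 4: y := x - 2  -- replace 2 occurrence(s) of y with (x - 2)
  => ( ( x - 2 ) * ( x - 2 ) ) == 19
stmt 3: x := y - 4  -- replace 2 occurrence(s) of x with (y - 4)
  => ( ( ( y - 4 ) - 2 ) * ( ( y - 4 ) - 2 ) ) == 19
stmt 2: x := y * z  -- replace 0 occurrence(s) of x with (y * z)
  => ( ( ( y - 4 ) - 2 ) * ( ( y - 4 ) - 2 ) ) == 19
stmt 1: x := 8 + x  -- replace 0 occurrence(s) of x with (8 + x)
  => ( ( ( y - 4 ) - 2 ) * ( ( y - 4 ) - 2 ) ) == 19

Answer: ( ( ( y - 4 ) - 2 ) * ( ( y - 4 ) - 2 ) ) == 19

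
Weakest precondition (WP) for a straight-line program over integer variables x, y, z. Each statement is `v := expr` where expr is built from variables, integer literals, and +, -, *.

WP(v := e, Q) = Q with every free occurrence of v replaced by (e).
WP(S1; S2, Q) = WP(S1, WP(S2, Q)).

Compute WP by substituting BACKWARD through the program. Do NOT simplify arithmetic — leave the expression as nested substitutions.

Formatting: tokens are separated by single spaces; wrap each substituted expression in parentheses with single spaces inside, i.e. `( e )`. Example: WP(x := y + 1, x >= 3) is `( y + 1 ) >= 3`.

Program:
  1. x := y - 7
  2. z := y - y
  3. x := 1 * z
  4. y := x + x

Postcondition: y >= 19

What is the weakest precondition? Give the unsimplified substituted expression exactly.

post: y >= 19
stmt 4: y := x + x  -- replace 1 occurrence(s) of y with (x + x)
  => ( x + x ) >= 19
stmt 3: x := 1 * z  -- replace 2 occurrence(s) of x with (1 * z)
  => ( ( 1 * z ) + ( 1 * z ) ) >= 19
stmt 2: z := y - y  -- replace 2 occurrence(s) of z with (y - y)
  => ( ( 1 * ( y - y ) ) + ( 1 * ( y - y ) ) ) >= 19
stmt 1: x := y - 7  -- replace 0 occurrence(s) of x with (y - 7)
  => ( ( 1 * ( y - y ) ) + ( 1 * ( y - y ) ) ) >= 19

Answer: ( ( 1 * ( y - y ) ) + ( 1 * ( y - y ) ) ) >= 19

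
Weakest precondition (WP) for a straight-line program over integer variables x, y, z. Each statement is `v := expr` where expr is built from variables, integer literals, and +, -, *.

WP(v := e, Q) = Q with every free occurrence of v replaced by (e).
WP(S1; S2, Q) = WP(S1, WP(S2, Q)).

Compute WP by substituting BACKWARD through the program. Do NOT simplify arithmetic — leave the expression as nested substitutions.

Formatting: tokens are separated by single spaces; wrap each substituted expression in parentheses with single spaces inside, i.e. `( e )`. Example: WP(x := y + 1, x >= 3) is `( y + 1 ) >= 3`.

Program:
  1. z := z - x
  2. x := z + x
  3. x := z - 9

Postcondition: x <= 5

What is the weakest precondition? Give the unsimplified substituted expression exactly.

Answer: ( ( z - x ) - 9 ) <= 5

Derivation:
post: x <= 5
stmt 3: x := z - 9  -- replace 1 occurrence(s) of x with (z - 9)
  => ( z - 9 ) <= 5
stmt 2: x := z + x  -- replace 0 occurrence(s) of x with (z + x)
  => ( z - 9 ) <= 5
stmt 1: z := z - x  -- replace 1 occurrence(s) of z with (z - x)
  => ( ( z - x ) - 9 ) <= 5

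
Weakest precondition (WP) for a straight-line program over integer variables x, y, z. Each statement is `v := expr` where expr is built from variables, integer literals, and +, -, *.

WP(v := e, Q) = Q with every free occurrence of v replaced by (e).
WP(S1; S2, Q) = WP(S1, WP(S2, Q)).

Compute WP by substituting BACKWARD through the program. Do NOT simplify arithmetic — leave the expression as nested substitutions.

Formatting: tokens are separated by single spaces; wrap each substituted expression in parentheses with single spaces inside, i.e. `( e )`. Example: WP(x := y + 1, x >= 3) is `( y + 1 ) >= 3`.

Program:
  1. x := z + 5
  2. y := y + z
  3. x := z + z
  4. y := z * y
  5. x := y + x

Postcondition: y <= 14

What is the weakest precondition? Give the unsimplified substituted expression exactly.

Answer: ( z * ( y + z ) ) <= 14

Derivation:
post: y <= 14
stmt 5: x := y + x  -- replace 0 occurrence(s) of x with (y + x)
  => y <= 14
stmt 4: y := z * y  -- replace 1 occurrence(s) of y with (z * y)
  => ( z * y ) <= 14
stmt 3: x := z + z  -- replace 0 occurrence(s) of x with (z + z)
  => ( z * y ) <= 14
stmt 2: y := y + z  -- replace 1 occurrence(s) of y with (y + z)
  => ( z * ( y + z ) ) <= 14
stmt 1: x := z + 5  -- replace 0 occurrence(s) of x with (z + 5)
  => ( z * ( y + z ) ) <= 14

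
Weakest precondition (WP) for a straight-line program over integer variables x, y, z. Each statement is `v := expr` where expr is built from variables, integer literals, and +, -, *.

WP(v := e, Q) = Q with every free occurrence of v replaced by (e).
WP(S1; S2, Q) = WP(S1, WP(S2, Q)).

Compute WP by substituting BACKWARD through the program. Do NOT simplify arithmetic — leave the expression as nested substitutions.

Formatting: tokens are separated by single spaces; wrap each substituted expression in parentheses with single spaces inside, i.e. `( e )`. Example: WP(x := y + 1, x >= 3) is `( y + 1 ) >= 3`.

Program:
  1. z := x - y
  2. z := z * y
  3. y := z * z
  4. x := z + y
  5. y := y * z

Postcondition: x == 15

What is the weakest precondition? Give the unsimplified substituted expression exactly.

post: x == 15
stmt 5: y := y * z  -- replace 0 occurrence(s) of y with (y * z)
  => x == 15
stmt 4: x := z + y  -- replace 1 occurrence(s) of x with (z + y)
  => ( z + y ) == 15
stmt 3: y := z * z  -- replace 1 occurrence(s) of y with (z * z)
  => ( z + ( z * z ) ) == 15
stmt 2: z := z * y  -- replace 3 occurrence(s) of z with (z * y)
  => ( ( z * y ) + ( ( z * y ) * ( z * y ) ) ) == 15
stmt 1: z := x - y  -- replace 3 occurrence(s) of z with (x - y)
  => ( ( ( x - y ) * y ) + ( ( ( x - y ) * y ) * ( ( x - y ) * y ) ) ) == 15

Answer: ( ( ( x - y ) * y ) + ( ( ( x - y ) * y ) * ( ( x - y ) * y ) ) ) == 15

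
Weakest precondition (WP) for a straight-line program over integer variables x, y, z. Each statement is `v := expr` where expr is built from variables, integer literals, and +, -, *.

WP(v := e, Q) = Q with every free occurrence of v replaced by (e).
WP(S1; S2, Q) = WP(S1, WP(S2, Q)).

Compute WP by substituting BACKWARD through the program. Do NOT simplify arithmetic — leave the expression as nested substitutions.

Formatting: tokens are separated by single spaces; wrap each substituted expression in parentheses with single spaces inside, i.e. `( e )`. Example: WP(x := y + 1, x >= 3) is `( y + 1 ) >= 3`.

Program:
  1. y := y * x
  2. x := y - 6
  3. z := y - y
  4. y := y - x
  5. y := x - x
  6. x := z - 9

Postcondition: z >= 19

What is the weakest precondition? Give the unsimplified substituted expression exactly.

Answer: ( ( y * x ) - ( y * x ) ) >= 19

Derivation:
post: z >= 19
stmt 6: x := z - 9  -- replace 0 occurrence(s) of x with (z - 9)
  => z >= 19
stmt 5: y := x - x  -- replace 0 occurrence(s) of y with (x - x)
  => z >= 19
stmt 4: y := y - x  -- replace 0 occurrence(s) of y with (y - x)
  => z >= 19
stmt 3: z := y - y  -- replace 1 occurrence(s) of z with (y - y)
  => ( y - y ) >= 19
stmt 2: x := y - 6  -- replace 0 occurrence(s) of x with (y - 6)
  => ( y - y ) >= 19
stmt 1: y := y * x  -- replace 2 occurrence(s) of y with (y * x)
  => ( ( y * x ) - ( y * x ) ) >= 19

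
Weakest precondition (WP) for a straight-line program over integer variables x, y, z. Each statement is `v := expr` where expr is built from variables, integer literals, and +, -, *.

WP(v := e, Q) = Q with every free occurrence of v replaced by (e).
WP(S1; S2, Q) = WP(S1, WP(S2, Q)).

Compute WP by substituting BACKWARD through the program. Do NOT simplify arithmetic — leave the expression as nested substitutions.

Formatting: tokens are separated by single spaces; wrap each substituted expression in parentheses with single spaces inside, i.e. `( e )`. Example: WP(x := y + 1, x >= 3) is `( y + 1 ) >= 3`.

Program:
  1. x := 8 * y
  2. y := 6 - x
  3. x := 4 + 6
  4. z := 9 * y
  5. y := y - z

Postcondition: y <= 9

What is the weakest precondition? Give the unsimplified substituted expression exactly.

Answer: ( ( 6 - ( 8 * y ) ) - ( 9 * ( 6 - ( 8 * y ) ) ) ) <= 9

Derivation:
post: y <= 9
stmt 5: y := y - z  -- replace 1 occurrence(s) of y with (y - z)
  => ( y - z ) <= 9
stmt 4: z := 9 * y  -- replace 1 occurrence(s) of z with (9 * y)
  => ( y - ( 9 * y ) ) <= 9
stmt 3: x := 4 + 6  -- replace 0 occurrence(s) of x with (4 + 6)
  => ( y - ( 9 * y ) ) <= 9
stmt 2: y := 6 - x  -- replace 2 occurrence(s) of y with (6 - x)
  => ( ( 6 - x ) - ( 9 * ( 6 - x ) ) ) <= 9
stmt 1: x := 8 * y  -- replace 2 occurrence(s) of x with (8 * y)
  => ( ( 6 - ( 8 * y ) ) - ( 9 * ( 6 - ( 8 * y ) ) ) ) <= 9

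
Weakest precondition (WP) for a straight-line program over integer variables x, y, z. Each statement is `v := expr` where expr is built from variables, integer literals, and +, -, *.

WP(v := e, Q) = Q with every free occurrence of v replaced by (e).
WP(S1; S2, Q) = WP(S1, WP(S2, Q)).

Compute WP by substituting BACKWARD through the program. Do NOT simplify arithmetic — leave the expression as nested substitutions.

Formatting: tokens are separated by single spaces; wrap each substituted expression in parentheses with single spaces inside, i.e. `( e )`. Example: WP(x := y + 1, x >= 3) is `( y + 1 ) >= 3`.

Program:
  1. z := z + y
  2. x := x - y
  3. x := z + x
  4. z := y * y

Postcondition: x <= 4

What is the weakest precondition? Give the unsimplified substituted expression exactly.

Answer: ( ( z + y ) + ( x - y ) ) <= 4

Derivation:
post: x <= 4
stmt 4: z := y * y  -- replace 0 occurrence(s) of z with (y * y)
  => x <= 4
stmt 3: x := z + x  -- replace 1 occurrence(s) of x with (z + x)
  => ( z + x ) <= 4
stmt 2: x := x - y  -- replace 1 occurrence(s) of x with (x - y)
  => ( z + ( x - y ) ) <= 4
stmt 1: z := z + y  -- replace 1 occurrence(s) of z with (z + y)
  => ( ( z + y ) + ( x - y ) ) <= 4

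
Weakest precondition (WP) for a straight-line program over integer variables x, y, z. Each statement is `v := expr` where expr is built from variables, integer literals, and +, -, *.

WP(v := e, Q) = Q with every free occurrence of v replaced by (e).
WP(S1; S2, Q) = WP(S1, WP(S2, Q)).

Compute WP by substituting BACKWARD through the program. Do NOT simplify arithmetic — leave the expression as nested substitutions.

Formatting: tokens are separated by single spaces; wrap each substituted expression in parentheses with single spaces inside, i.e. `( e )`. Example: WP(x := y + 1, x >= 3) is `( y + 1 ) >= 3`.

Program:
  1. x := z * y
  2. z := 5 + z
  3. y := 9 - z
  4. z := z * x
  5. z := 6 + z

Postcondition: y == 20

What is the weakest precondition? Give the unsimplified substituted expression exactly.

Answer: ( 9 - ( 5 + z ) ) == 20

Derivation:
post: y == 20
stmt 5: z := 6 + z  -- replace 0 occurrence(s) of z with (6 + z)
  => y == 20
stmt 4: z := z * x  -- replace 0 occurrence(s) of z with (z * x)
  => y == 20
stmt 3: y := 9 - z  -- replace 1 occurrence(s) of y with (9 - z)
  => ( 9 - z ) == 20
stmt 2: z := 5 + z  -- replace 1 occurrence(s) of z with (5 + z)
  => ( 9 - ( 5 + z ) ) == 20
stmt 1: x := z * y  -- replace 0 occurrence(s) of x with (z * y)
  => ( 9 - ( 5 + z ) ) == 20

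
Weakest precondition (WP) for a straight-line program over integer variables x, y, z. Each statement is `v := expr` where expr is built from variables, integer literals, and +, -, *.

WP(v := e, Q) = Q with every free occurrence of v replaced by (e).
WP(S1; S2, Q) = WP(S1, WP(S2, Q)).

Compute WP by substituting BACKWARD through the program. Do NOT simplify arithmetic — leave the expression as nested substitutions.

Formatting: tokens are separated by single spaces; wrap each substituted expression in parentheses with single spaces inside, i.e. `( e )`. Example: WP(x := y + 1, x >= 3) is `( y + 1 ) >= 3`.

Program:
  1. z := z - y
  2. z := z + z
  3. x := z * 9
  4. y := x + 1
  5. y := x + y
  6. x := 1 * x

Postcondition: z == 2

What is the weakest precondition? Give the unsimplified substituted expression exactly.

post: z == 2
stmt 6: x := 1 * x  -- replace 0 occurrence(s) of x with (1 * x)
  => z == 2
stmt 5: y := x + y  -- replace 0 occurrence(s) of y with (x + y)
  => z == 2
stmt 4: y := x + 1  -- replace 0 occurrence(s) of y with (x + 1)
  => z == 2
stmt 3: x := z * 9  -- replace 0 occurrence(s) of x with (z * 9)
  => z == 2
stmt 2: z := z + z  -- replace 1 occurrence(s) of z with (z + z)
  => ( z + z ) == 2
stmt 1: z := z - y  -- replace 2 occurrence(s) of z with (z - y)
  => ( ( z - y ) + ( z - y ) ) == 2

Answer: ( ( z - y ) + ( z - y ) ) == 2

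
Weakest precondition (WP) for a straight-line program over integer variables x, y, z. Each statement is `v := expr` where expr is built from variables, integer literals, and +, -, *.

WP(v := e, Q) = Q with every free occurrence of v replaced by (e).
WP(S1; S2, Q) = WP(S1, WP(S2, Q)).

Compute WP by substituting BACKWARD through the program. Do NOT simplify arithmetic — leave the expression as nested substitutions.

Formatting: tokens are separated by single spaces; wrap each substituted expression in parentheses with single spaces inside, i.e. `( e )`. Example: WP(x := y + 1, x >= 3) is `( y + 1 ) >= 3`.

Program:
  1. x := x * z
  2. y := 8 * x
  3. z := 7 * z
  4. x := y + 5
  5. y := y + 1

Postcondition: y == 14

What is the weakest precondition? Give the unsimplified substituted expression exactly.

post: y == 14
stmt 5: y := y + 1  -- replace 1 occurrence(s) of y with (y + 1)
  => ( y + 1 ) == 14
stmt 4: x := y + 5  -- replace 0 occurrence(s) of x with (y + 5)
  => ( y + 1 ) == 14
stmt 3: z := 7 * z  -- replace 0 occurrence(s) of z with (7 * z)
  => ( y + 1 ) == 14
stmt 2: y := 8 * x  -- replace 1 occurrence(s) of y with (8 * x)
  => ( ( 8 * x ) + 1 ) == 14
stmt 1: x := x * z  -- replace 1 occurrence(s) of x with (x * z)
  => ( ( 8 * ( x * z ) ) + 1 ) == 14

Answer: ( ( 8 * ( x * z ) ) + 1 ) == 14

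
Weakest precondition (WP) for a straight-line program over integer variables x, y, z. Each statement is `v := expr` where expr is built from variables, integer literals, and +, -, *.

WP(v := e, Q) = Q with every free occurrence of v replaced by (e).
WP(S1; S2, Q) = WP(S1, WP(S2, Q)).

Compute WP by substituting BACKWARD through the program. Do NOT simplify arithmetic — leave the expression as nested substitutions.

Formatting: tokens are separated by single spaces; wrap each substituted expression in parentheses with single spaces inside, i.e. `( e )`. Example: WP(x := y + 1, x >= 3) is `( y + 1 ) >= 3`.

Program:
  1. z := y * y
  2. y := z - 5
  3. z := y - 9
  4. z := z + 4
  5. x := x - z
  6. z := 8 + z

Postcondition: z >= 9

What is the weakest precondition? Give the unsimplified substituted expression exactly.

Answer: ( 8 + ( ( ( ( y * y ) - 5 ) - 9 ) + 4 ) ) >= 9

Derivation:
post: z >= 9
stmt 6: z := 8 + z  -- replace 1 occurrence(s) of z with (8 + z)
  => ( 8 + z ) >= 9
stmt 5: x := x - z  -- replace 0 occurrence(s) of x with (x - z)
  => ( 8 + z ) >= 9
stmt 4: z := z + 4  -- replace 1 occurrence(s) of z with (z + 4)
  => ( 8 + ( z + 4 ) ) >= 9
stmt 3: z := y - 9  -- replace 1 occurrence(s) of z with (y - 9)
  => ( 8 + ( ( y - 9 ) + 4 ) ) >= 9
stmt 2: y := z - 5  -- replace 1 occurrence(s) of y with (z - 5)
  => ( 8 + ( ( ( z - 5 ) - 9 ) + 4 ) ) >= 9
stmt 1: z := y * y  -- replace 1 occurrence(s) of z with (y * y)
  => ( 8 + ( ( ( ( y * y ) - 5 ) - 9 ) + 4 ) ) >= 9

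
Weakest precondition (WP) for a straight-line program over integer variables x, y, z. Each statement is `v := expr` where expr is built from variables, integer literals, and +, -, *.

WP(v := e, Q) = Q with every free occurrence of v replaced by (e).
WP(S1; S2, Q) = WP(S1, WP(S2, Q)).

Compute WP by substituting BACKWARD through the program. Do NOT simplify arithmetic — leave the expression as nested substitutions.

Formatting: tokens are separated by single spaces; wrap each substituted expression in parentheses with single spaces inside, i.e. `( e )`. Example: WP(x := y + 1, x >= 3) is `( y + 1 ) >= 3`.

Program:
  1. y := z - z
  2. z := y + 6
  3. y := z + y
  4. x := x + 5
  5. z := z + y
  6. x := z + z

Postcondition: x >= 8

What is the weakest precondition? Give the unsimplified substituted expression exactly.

Answer: ( ( ( ( z - z ) + 6 ) + ( ( ( z - z ) + 6 ) + ( z - z ) ) ) + ( ( ( z - z ) + 6 ) + ( ( ( z - z ) + 6 ) + ( z - z ) ) ) ) >= 8

Derivation:
post: x >= 8
stmt 6: x := z + z  -- replace 1 occurrence(s) of x with (z + z)
  => ( z + z ) >= 8
stmt 5: z := z + y  -- replace 2 occurrence(s) of z with (z + y)
  => ( ( z + y ) + ( z + y ) ) >= 8
stmt 4: x := x + 5  -- replace 0 occurrence(s) of x with (x + 5)
  => ( ( z + y ) + ( z + y ) ) >= 8
stmt 3: y := z + y  -- replace 2 occurrence(s) of y with (z + y)
  => ( ( z + ( z + y ) ) + ( z + ( z + y ) ) ) >= 8
stmt 2: z := y + 6  -- replace 4 occurrence(s) of z with (y + 6)
  => ( ( ( y + 6 ) + ( ( y + 6 ) + y ) ) + ( ( y + 6 ) + ( ( y + 6 ) + y ) ) ) >= 8
stmt 1: y := z - z  -- replace 6 occurrence(s) of y with (z - z)
  => ( ( ( ( z - z ) + 6 ) + ( ( ( z - z ) + 6 ) + ( z - z ) ) ) + ( ( ( z - z ) + 6 ) + ( ( ( z - z ) + 6 ) + ( z - z ) ) ) ) >= 8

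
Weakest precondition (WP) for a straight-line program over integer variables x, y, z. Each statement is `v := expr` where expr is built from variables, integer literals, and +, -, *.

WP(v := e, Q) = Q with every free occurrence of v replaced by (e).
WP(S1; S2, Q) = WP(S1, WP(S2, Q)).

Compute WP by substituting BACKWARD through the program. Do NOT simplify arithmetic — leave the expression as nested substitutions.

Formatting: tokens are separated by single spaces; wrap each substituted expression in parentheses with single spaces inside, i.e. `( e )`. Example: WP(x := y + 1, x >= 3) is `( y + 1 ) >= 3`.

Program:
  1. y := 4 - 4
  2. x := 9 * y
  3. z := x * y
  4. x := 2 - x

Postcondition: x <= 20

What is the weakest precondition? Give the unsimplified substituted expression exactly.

post: x <= 20
stmt 4: x := 2 - x  -- replace 1 occurrence(s) of x with (2 - x)
  => ( 2 - x ) <= 20
stmt 3: z := x * y  -- replace 0 occurrence(s) of z with (x * y)
  => ( 2 - x ) <= 20
stmt 2: x := 9 * y  -- replace 1 occurrence(s) of x with (9 * y)
  => ( 2 - ( 9 * y ) ) <= 20
stmt 1: y := 4 - 4  -- replace 1 occurrence(s) of y with (4 - 4)
  => ( 2 - ( 9 * ( 4 - 4 ) ) ) <= 20

Answer: ( 2 - ( 9 * ( 4 - 4 ) ) ) <= 20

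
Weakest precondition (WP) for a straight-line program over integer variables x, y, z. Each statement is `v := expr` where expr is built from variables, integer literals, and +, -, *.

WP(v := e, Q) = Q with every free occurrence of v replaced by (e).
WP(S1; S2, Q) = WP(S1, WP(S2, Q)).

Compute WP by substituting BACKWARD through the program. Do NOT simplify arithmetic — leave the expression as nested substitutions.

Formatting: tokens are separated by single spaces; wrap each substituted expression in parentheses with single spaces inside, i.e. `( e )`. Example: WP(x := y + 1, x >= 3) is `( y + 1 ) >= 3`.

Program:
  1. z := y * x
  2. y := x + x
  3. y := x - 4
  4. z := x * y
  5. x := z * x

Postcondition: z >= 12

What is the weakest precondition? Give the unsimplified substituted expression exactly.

Answer: ( x * ( x - 4 ) ) >= 12

Derivation:
post: z >= 12
stmt 5: x := z * x  -- replace 0 occurrence(s) of x with (z * x)
  => z >= 12
stmt 4: z := x * y  -- replace 1 occurrence(s) of z with (x * y)
  => ( x * y ) >= 12
stmt 3: y := x - 4  -- replace 1 occurrence(s) of y with (x - 4)
  => ( x * ( x - 4 ) ) >= 12
stmt 2: y := x + x  -- replace 0 occurrence(s) of y with (x + x)
  => ( x * ( x - 4 ) ) >= 12
stmt 1: z := y * x  -- replace 0 occurrence(s) of z with (y * x)
  => ( x * ( x - 4 ) ) >= 12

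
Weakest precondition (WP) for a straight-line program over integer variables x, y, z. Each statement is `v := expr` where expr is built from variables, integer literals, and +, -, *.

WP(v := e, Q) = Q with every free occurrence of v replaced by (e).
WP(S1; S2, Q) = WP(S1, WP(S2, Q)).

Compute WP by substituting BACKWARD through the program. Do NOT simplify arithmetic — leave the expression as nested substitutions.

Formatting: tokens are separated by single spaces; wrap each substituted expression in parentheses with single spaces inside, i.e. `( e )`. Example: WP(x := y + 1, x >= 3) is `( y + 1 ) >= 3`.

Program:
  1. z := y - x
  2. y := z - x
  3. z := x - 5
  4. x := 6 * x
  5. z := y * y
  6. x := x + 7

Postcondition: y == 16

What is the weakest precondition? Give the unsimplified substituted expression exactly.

post: y == 16
stmt 6: x := x + 7  -- replace 0 occurrence(s) of x with (x + 7)
  => y == 16
stmt 5: z := y * y  -- replace 0 occurrence(s) of z with (y * y)
  => y == 16
stmt 4: x := 6 * x  -- replace 0 occurrence(s) of x with (6 * x)
  => y == 16
stmt 3: z := x - 5  -- replace 0 occurrence(s) of z with (x - 5)
  => y == 16
stmt 2: y := z - x  -- replace 1 occurrence(s) of y with (z - x)
  => ( z - x ) == 16
stmt 1: z := y - x  -- replace 1 occurrence(s) of z with (y - x)
  => ( ( y - x ) - x ) == 16

Answer: ( ( y - x ) - x ) == 16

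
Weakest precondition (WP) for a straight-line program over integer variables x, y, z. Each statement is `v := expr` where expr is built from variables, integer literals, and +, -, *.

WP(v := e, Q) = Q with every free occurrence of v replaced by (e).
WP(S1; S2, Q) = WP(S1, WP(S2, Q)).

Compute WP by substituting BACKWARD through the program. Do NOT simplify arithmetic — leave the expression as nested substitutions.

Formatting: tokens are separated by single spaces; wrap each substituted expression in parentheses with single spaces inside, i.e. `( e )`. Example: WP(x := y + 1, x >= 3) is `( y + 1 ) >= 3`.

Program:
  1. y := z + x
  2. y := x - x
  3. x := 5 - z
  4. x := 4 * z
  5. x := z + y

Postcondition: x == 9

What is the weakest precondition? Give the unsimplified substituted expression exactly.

Answer: ( z + ( x - x ) ) == 9

Derivation:
post: x == 9
stmt 5: x := z + y  -- replace 1 occurrence(s) of x with (z + y)
  => ( z + y ) == 9
stmt 4: x := 4 * z  -- replace 0 occurrence(s) of x with (4 * z)
  => ( z + y ) == 9
stmt 3: x := 5 - z  -- replace 0 occurrence(s) of x with (5 - z)
  => ( z + y ) == 9
stmt 2: y := x - x  -- replace 1 occurrence(s) of y with (x - x)
  => ( z + ( x - x ) ) == 9
stmt 1: y := z + x  -- replace 0 occurrence(s) of y with (z + x)
  => ( z + ( x - x ) ) == 9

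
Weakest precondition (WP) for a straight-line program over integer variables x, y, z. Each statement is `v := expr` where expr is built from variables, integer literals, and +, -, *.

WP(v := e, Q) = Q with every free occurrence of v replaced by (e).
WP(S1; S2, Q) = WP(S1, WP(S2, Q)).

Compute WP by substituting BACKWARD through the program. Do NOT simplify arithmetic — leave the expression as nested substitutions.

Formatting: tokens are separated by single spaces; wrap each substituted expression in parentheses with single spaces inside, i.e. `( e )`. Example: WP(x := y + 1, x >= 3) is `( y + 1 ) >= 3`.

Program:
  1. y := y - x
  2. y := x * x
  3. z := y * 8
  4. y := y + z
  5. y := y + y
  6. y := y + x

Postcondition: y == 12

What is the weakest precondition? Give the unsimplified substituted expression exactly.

post: y == 12
stmt 6: y := y + x  -- replace 1 occurrence(s) of y with (y + x)
  => ( y + x ) == 12
stmt 5: y := y + y  -- replace 1 occurrence(s) of y with (y + y)
  => ( ( y + y ) + x ) == 12
stmt 4: y := y + z  -- replace 2 occurrence(s) of y with (y + z)
  => ( ( ( y + z ) + ( y + z ) ) + x ) == 12
stmt 3: z := y * 8  -- replace 2 occurrence(s) of z with (y * 8)
  => ( ( ( y + ( y * 8 ) ) + ( y + ( y * 8 ) ) ) + x ) == 12
stmt 2: y := x * x  -- replace 4 occurrence(s) of y with (x * x)
  => ( ( ( ( x * x ) + ( ( x * x ) * 8 ) ) + ( ( x * x ) + ( ( x * x ) * 8 ) ) ) + x ) == 12
stmt 1: y := y - x  -- replace 0 occurrence(s) of y with (y - x)
  => ( ( ( ( x * x ) + ( ( x * x ) * 8 ) ) + ( ( x * x ) + ( ( x * x ) * 8 ) ) ) + x ) == 12

Answer: ( ( ( ( x * x ) + ( ( x * x ) * 8 ) ) + ( ( x * x ) + ( ( x * x ) * 8 ) ) ) + x ) == 12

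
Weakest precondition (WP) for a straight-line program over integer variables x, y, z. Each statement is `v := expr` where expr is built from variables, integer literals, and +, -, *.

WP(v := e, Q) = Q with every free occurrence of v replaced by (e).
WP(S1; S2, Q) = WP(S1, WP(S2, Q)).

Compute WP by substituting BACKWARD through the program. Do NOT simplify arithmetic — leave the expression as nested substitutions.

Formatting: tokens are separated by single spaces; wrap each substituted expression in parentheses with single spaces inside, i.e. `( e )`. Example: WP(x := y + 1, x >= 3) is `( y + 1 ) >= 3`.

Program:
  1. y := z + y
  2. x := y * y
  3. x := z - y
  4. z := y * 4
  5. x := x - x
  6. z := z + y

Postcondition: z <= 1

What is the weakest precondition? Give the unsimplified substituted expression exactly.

Answer: ( ( ( z + y ) * 4 ) + ( z + y ) ) <= 1

Derivation:
post: z <= 1
stmt 6: z := z + y  -- replace 1 occurrence(s) of z with (z + y)
  => ( z + y ) <= 1
stmt 5: x := x - x  -- replace 0 occurrence(s) of x with (x - x)
  => ( z + y ) <= 1
stmt 4: z := y * 4  -- replace 1 occurrence(s) of z with (y * 4)
  => ( ( y * 4 ) + y ) <= 1
stmt 3: x := z - y  -- replace 0 occurrence(s) of x with (z - y)
  => ( ( y * 4 ) + y ) <= 1
stmt 2: x := y * y  -- replace 0 occurrence(s) of x with (y * y)
  => ( ( y * 4 ) + y ) <= 1
stmt 1: y := z + y  -- replace 2 occurrence(s) of y with (z + y)
  => ( ( ( z + y ) * 4 ) + ( z + y ) ) <= 1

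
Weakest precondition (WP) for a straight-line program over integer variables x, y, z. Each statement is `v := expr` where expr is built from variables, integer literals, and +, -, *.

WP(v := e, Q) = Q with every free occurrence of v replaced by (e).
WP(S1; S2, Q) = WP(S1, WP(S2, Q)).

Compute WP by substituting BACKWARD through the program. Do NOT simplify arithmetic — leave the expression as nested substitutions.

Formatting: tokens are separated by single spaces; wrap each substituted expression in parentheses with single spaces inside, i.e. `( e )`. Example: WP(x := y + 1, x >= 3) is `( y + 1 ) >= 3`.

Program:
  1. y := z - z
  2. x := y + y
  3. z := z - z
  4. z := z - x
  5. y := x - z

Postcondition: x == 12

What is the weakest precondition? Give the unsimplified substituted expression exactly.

Answer: ( ( z - z ) + ( z - z ) ) == 12

Derivation:
post: x == 12
stmt 5: y := x - z  -- replace 0 occurrence(s) of y with (x - z)
  => x == 12
stmt 4: z := z - x  -- replace 0 occurrence(s) of z with (z - x)
  => x == 12
stmt 3: z := z - z  -- replace 0 occurrence(s) of z with (z - z)
  => x == 12
stmt 2: x := y + y  -- replace 1 occurrence(s) of x with (y + y)
  => ( y + y ) == 12
stmt 1: y := z - z  -- replace 2 occurrence(s) of y with (z - z)
  => ( ( z - z ) + ( z - z ) ) == 12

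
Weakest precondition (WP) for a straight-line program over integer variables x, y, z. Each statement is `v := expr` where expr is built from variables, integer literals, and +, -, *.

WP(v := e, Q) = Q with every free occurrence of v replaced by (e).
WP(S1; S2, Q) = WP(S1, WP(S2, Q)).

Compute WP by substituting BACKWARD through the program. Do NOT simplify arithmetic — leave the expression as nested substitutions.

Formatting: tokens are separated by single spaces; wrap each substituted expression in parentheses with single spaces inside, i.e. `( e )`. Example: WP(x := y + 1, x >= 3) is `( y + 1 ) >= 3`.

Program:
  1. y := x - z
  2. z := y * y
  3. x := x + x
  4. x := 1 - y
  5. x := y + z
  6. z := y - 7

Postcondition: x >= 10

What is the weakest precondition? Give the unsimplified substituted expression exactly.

Answer: ( ( x - z ) + ( ( x - z ) * ( x - z ) ) ) >= 10

Derivation:
post: x >= 10
stmt 6: z := y - 7  -- replace 0 occurrence(s) of z with (y - 7)
  => x >= 10
stmt 5: x := y + z  -- replace 1 occurrence(s) of x with (y + z)
  => ( y + z ) >= 10
stmt 4: x := 1 - y  -- replace 0 occurrence(s) of x with (1 - y)
  => ( y + z ) >= 10
stmt 3: x := x + x  -- replace 0 occurrence(s) of x with (x + x)
  => ( y + z ) >= 10
stmt 2: z := y * y  -- replace 1 occurrence(s) of z with (y * y)
  => ( y + ( y * y ) ) >= 10
stmt 1: y := x - z  -- replace 3 occurrence(s) of y with (x - z)
  => ( ( x - z ) + ( ( x - z ) * ( x - z ) ) ) >= 10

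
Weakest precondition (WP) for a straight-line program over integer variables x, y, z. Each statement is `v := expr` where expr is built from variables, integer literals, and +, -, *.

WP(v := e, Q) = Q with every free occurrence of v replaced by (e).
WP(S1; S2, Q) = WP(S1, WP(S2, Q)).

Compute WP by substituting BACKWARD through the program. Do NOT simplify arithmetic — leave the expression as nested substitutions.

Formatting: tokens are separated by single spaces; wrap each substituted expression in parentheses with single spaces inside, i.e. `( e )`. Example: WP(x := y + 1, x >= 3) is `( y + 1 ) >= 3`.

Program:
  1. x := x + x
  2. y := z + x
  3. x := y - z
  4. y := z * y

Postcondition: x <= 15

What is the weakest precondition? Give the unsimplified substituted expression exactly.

Answer: ( ( z + ( x + x ) ) - z ) <= 15

Derivation:
post: x <= 15
stmt 4: y := z * y  -- replace 0 occurrence(s) of y with (z * y)
  => x <= 15
stmt 3: x := y - z  -- replace 1 occurrence(s) of x with (y - z)
  => ( y - z ) <= 15
stmt 2: y := z + x  -- replace 1 occurrence(s) of y with (z + x)
  => ( ( z + x ) - z ) <= 15
stmt 1: x := x + x  -- replace 1 occurrence(s) of x with (x + x)
  => ( ( z + ( x + x ) ) - z ) <= 15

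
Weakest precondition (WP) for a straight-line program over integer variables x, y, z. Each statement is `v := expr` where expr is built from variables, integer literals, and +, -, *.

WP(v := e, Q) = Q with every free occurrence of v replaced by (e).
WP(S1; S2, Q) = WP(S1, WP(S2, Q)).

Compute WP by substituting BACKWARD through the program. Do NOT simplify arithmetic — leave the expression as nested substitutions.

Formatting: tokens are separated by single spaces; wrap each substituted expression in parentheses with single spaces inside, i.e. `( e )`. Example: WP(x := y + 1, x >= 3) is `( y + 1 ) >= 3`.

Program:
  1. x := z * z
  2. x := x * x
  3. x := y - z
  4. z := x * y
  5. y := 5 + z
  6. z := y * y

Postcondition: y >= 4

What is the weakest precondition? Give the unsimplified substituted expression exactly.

post: y >= 4
stmt 6: z := y * y  -- replace 0 occurrence(s) of z with (y * y)
  => y >= 4
stmt 5: y := 5 + z  -- replace 1 occurrence(s) of y with (5 + z)
  => ( 5 + z ) >= 4
stmt 4: z := x * y  -- replace 1 occurrence(s) of z with (x * y)
  => ( 5 + ( x * y ) ) >= 4
stmt 3: x := y - z  -- replace 1 occurrence(s) of x with (y - z)
  => ( 5 + ( ( y - z ) * y ) ) >= 4
stmt 2: x := x * x  -- replace 0 occurrence(s) of x with (x * x)
  => ( 5 + ( ( y - z ) * y ) ) >= 4
stmt 1: x := z * z  -- replace 0 occurrence(s) of x with (z * z)
  => ( 5 + ( ( y - z ) * y ) ) >= 4

Answer: ( 5 + ( ( y - z ) * y ) ) >= 4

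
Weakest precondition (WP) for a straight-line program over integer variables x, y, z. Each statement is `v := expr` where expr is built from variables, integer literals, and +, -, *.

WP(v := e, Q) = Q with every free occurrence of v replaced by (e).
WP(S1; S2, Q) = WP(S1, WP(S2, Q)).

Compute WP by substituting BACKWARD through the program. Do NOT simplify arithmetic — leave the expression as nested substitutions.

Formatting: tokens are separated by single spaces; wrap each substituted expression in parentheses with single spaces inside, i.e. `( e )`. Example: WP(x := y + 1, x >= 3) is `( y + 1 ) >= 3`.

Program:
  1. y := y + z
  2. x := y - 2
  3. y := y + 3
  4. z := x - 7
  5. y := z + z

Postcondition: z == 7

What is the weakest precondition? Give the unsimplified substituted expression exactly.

post: z == 7
stmt 5: y := z + z  -- replace 0 occurrence(s) of y with (z + z)
  => z == 7
stmt 4: z := x - 7  -- replace 1 occurrence(s) of z with (x - 7)
  => ( x - 7 ) == 7
stmt 3: y := y + 3  -- replace 0 occurrence(s) of y with (y + 3)
  => ( x - 7 ) == 7
stmt 2: x := y - 2  -- replace 1 occurrence(s) of x with (y - 2)
  => ( ( y - 2 ) - 7 ) == 7
stmt 1: y := y + z  -- replace 1 occurrence(s) of y with (y + z)
  => ( ( ( y + z ) - 2 ) - 7 ) == 7

Answer: ( ( ( y + z ) - 2 ) - 7 ) == 7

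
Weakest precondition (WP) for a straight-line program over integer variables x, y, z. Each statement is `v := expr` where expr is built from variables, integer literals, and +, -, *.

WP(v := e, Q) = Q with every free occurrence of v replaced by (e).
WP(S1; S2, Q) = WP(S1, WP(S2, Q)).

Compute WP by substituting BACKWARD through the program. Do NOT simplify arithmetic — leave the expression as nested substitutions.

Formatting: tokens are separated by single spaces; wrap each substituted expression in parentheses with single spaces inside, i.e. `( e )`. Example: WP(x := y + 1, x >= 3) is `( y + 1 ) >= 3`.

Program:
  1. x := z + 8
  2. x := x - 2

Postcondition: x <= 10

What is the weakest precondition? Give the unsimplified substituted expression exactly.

post: x <= 10
stmt 2: x := x - 2  -- replace 1 occurrence(s) of x with (x - 2)
  => ( x - 2 ) <= 10
stmt 1: x := z + 8  -- replace 1 occurrence(s) of x with (z + 8)
  => ( ( z + 8 ) - 2 ) <= 10

Answer: ( ( z + 8 ) - 2 ) <= 10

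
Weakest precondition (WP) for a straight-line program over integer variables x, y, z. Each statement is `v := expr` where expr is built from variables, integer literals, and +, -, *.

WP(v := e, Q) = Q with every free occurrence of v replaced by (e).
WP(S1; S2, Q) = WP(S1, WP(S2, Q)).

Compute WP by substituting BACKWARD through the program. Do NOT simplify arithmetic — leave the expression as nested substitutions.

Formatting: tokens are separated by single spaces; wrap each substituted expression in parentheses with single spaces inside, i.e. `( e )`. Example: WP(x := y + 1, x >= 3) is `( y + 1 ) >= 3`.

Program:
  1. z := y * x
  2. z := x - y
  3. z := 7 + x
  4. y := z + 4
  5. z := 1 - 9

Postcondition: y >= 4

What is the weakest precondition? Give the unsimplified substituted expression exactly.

Answer: ( ( 7 + x ) + 4 ) >= 4

Derivation:
post: y >= 4
stmt 5: z := 1 - 9  -- replace 0 occurrence(s) of z with (1 - 9)
  => y >= 4
stmt 4: y := z + 4  -- replace 1 occurrence(s) of y with (z + 4)
  => ( z + 4 ) >= 4
stmt 3: z := 7 + x  -- replace 1 occurrence(s) of z with (7 + x)
  => ( ( 7 + x ) + 4 ) >= 4
stmt 2: z := x - y  -- replace 0 occurrence(s) of z with (x - y)
  => ( ( 7 + x ) + 4 ) >= 4
stmt 1: z := y * x  -- replace 0 occurrence(s) of z with (y * x)
  => ( ( 7 + x ) + 4 ) >= 4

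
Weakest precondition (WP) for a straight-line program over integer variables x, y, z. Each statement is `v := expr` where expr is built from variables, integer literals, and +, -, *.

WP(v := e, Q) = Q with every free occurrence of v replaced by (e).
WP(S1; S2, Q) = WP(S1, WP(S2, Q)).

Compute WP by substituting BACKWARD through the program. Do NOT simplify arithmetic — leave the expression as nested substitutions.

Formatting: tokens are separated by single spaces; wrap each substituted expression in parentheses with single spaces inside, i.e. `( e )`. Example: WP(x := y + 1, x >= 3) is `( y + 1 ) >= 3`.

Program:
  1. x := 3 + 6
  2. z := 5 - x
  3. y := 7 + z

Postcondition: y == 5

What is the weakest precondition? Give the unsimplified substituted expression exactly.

post: y == 5
stmt 3: y := 7 + z  -- replace 1 occurrence(s) of y with (7 + z)
  => ( 7 + z ) == 5
stmt 2: z := 5 - x  -- replace 1 occurrence(s) of z with (5 - x)
  => ( 7 + ( 5 - x ) ) == 5
stmt 1: x := 3 + 6  -- replace 1 occurrence(s) of x with (3 + 6)
  => ( 7 + ( 5 - ( 3 + 6 ) ) ) == 5

Answer: ( 7 + ( 5 - ( 3 + 6 ) ) ) == 5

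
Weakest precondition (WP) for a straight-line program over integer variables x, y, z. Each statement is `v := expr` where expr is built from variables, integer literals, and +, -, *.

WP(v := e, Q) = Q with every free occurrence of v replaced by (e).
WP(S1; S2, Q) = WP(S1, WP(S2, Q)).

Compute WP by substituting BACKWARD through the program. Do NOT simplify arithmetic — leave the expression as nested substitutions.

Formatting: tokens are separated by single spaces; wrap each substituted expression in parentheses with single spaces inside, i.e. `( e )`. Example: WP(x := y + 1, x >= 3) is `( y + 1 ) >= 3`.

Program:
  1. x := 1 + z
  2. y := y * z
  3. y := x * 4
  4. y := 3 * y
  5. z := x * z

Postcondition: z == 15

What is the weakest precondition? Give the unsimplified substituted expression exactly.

post: z == 15
stmt 5: z := x * z  -- replace 1 occurrence(s) of z with (x * z)
  => ( x * z ) == 15
stmt 4: y := 3 * y  -- replace 0 occurrence(s) of y with (3 * y)
  => ( x * z ) == 15
stmt 3: y := x * 4  -- replace 0 occurrence(s) of y with (x * 4)
  => ( x * z ) == 15
stmt 2: y := y * z  -- replace 0 occurrence(s) of y with (y * z)
  => ( x * z ) == 15
stmt 1: x := 1 + z  -- replace 1 occurrence(s) of x with (1 + z)
  => ( ( 1 + z ) * z ) == 15

Answer: ( ( 1 + z ) * z ) == 15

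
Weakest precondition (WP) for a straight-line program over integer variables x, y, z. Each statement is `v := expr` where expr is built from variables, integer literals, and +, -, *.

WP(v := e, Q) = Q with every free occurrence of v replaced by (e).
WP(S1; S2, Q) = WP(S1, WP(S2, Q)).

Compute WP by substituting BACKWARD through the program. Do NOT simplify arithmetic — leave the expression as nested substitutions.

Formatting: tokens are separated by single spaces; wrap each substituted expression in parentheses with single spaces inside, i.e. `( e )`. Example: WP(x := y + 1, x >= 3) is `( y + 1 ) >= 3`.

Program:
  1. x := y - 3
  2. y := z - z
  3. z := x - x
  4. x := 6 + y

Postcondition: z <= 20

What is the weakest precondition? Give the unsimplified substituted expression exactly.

post: z <= 20
stmt 4: x := 6 + y  -- replace 0 occurrence(s) of x with (6 + y)
  => z <= 20
stmt 3: z := x - x  -- replace 1 occurrence(s) of z with (x - x)
  => ( x - x ) <= 20
stmt 2: y := z - z  -- replace 0 occurrence(s) of y with (z - z)
  => ( x - x ) <= 20
stmt 1: x := y - 3  -- replace 2 occurrence(s) of x with (y - 3)
  => ( ( y - 3 ) - ( y - 3 ) ) <= 20

Answer: ( ( y - 3 ) - ( y - 3 ) ) <= 20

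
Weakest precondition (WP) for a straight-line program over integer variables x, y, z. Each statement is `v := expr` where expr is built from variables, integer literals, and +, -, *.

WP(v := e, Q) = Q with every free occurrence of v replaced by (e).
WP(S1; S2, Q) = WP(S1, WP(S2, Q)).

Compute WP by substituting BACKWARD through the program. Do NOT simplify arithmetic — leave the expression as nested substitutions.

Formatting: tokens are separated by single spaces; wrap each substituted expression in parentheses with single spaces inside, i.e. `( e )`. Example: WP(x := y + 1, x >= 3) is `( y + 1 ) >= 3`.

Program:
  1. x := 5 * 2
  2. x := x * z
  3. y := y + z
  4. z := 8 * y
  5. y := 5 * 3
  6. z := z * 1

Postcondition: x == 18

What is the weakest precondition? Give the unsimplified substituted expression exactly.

post: x == 18
stmt 6: z := z * 1  -- replace 0 occurrence(s) of z with (z * 1)
  => x == 18
stmt 5: y := 5 * 3  -- replace 0 occurrence(s) of y with (5 * 3)
  => x == 18
stmt 4: z := 8 * y  -- replace 0 occurrence(s) of z with (8 * y)
  => x == 18
stmt 3: y := y + z  -- replace 0 occurrence(s) of y with (y + z)
  => x == 18
stmt 2: x := x * z  -- replace 1 occurrence(s) of x with (x * z)
  => ( x * z ) == 18
stmt 1: x := 5 * 2  -- replace 1 occurrence(s) of x with (5 * 2)
  => ( ( 5 * 2 ) * z ) == 18

Answer: ( ( 5 * 2 ) * z ) == 18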